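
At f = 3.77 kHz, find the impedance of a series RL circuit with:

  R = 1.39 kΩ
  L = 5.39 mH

Step 1 — Angular frequency: ω = 2π·f = 2π·3770 = 2.369e+04 rad/s.
Step 2 — Component impedances:
  R: Z = R = 1390 Ω
  L: Z = jωL = j·2.369e+04·0.00539 = 0 + j127.7 Ω
Step 3 — Series combination: Z_total = R + L = 1390 + j127.7 Ω = 1396∠5.2° Ω.

Z = 1390 + j127.7 Ω = 1396∠5.2° Ω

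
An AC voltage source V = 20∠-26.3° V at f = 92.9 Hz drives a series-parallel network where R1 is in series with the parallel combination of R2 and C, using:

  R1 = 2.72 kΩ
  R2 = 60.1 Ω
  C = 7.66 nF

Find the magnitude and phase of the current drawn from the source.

Step 1 — Angular frequency: ω = 2π·f = 2π·92.9 = 583.7 rad/s.
Step 2 — Component impedances:
  R1: Z = R = 2720 Ω
  R2: Z = R = 60.1 Ω
  C: Z = 1/(jωC) = -j/(ω·C) = 0 - j2.237e+05 Ω
Step 3 — Parallel branch: R2 || C = 1/(1/R2 + 1/C) = 60.1 - j0.01615 Ω.
Step 4 — Series with R1: Z_total = R1 + (R2 || C) = 2780 - j0.01615 Ω = 2780∠-0.0° Ω.
Step 5 — Source phasor: V = 20∠-26.3° V = 17.93 - j8.861 V.
Step 6 — Ohm's law: I = V / Z_total = (17.93 - j8.861) / (2780 - j0.01615) = 0.006449 - j0.003187 A.
Step 7 — Convert to polar: |I| = 0.007194 A, ∠I = -26.3°.

I = 0.007194∠-26.3° A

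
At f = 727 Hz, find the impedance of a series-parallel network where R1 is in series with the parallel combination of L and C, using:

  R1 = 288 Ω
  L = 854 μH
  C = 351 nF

Step 1 — Angular frequency: ω = 2π·f = 2π·727 = 4568 rad/s.
Step 2 — Component impedances:
  R1: Z = R = 288 Ω
  L: Z = jωL = j·4568·0.000854 = 0 + j3.901 Ω
  C: Z = 1/(jωC) = -j/(ω·C) = 0 - j623.7 Ω
Step 3 — Parallel branch: L || C = 1/(1/L + 1/C) = 0 + j3.926 Ω.
Step 4 — Series with R1: Z_total = R1 + (L || C) = 288 + j3.926 Ω = 288∠0.8° Ω.

Z = 288 + j3.926 Ω = 288∠0.8° Ω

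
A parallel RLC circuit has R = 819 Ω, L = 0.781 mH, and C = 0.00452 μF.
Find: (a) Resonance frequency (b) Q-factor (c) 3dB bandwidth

Step 1 — Resonance: ω₀ = 1/√(LC) = 1/√(0.000781·4.52e-09) = 5.322e+05 rad/s.
Step 2 — f₀ = ω₀/(2π) = 8.471e+04 Hz.
Step 3 — Parallel Q: Q = R/(ω₀L) = 819/(5.322e+05·0.000781) = 1.97.
Step 4 — Bandwidth: Δω = ω₀/Q = 2.701e+05 rad/s; BW = Δω/(2π) = 4.299e+04 Hz.

(a) f₀ = 8.471e+04 Hz  (b) Q = 1.97  (c) BW = 4.299e+04 Hz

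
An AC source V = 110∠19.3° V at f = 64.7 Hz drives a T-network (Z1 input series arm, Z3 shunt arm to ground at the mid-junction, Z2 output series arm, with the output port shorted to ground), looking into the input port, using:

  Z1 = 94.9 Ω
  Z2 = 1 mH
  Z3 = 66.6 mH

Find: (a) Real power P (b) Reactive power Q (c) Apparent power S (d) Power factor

Step 1 — Angular frequency: ω = 2π·f = 2π·64.7 = 406.5 rad/s.
Step 2 — Component impedances:
  Z1: Z = R = 94.9 Ω
  Z2: Z = jωL = j·406.5·0.001 = 0 + j0.4065 Ω
  Z3: Z = jωL = j·406.5·0.0666 = 0 + j27.07 Ω
Step 3 — With the output port shorted to ground, the output series arm Z2 runs from the junction to ground; the shunt arm Z3 also runs from the junction to ground. They appear in parallel: Z3 || Z2 = 0 + j0.4005 Ω.
Step 4 — Series with input arm Z1: Z_in = Z1 + (Z3 || Z2) = 94.9 + j0.4005 Ω = 94.9∠0.2° Ω.
Step 5 — Source phasor: V = 110∠19.3° V = 103.8 + j36.36 V.
Step 6 — Current: I = V / Z = 1.096 + j0.3785 A = 1.159∠19.1° A.
Step 7 — Complex power: S = V·I* = 127.5 + j0.5381 VA.
Step 8 — Real power: P = Re(S) = 127.5 W.
Step 9 — Reactive power: Q = Im(S) = 0.5381 VAR.
Step 10 — Apparent power: |S| = 127.5 VA.
Step 11 — Power factor: PF = P/|S| = 1 (lagging).

(a) P = 127.5 W  (b) Q = 0.5381 VAR  (c) S = 127.5 VA  (d) PF = 1 (lagging)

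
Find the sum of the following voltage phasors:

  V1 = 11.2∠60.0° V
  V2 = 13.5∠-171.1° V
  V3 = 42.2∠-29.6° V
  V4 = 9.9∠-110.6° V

Step 1 — Convert each phasor to rectangular form:
  V1 = 11.2·(cos(60.0°) + j·sin(60.0°)) = 5.6 + j9.699 V
  V2 = 13.5·(cos(-171.1°) + j·sin(-171.1°)) = -13.34 - j2.089 V
  V3 = 42.2·(cos(-29.6°) + j·sin(-29.6°)) = 36.69 - j20.84 V
  V4 = 9.9·(cos(-110.6°) + j·sin(-110.6°)) = -3.483 - j9.267 V
Step 2 — Sum components: V_total = 25.47 - j22.5 V.
Step 3 — Convert to polar: |V_total| = 33.99 V, ∠V_total = -41.5°.

V_total = 33.99∠-41.5° V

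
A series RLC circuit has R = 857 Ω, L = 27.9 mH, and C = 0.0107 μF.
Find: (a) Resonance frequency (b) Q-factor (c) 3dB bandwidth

Step 1 — Resonance: ω₀ = 1/√(LC) = 1/√(0.0279·1.07e-08) = 5.788e+04 rad/s.
Step 2 — f₀ = ω₀/(2π) = 9211 Hz.
Step 3 — Series Q: Q = ω₀L/R = 5.788e+04·0.0279/857 = 1.884.
Step 4 — Bandwidth: Δω = ω₀/Q = 3.072e+04 rad/s; BW = Δω/(2π) = 4889 Hz.

(a) f₀ = 9211 Hz  (b) Q = 1.884  (c) BW = 4889 Hz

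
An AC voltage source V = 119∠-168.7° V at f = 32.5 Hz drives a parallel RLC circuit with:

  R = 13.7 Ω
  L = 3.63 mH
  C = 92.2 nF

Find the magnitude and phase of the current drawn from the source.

Step 1 — Angular frequency: ω = 2π·f = 2π·32.5 = 204.2 rad/s.
Step 2 — Component impedances:
  R: Z = R = 13.7 Ω
  L: Z = jωL = j·204.2·0.00363 = 0 + j0.7413 Ω
  C: Z = 1/(jωC) = -j/(ω·C) = 0 - j5.311e+04 Ω
Step 3 — Parallel combination: 1/Z_total = 1/R + 1/L + 1/C; Z_total = 0.03999 + j0.7391 Ω = 0.7402∠86.9° Ω.
Step 4 — Source phasor: V = 119∠-168.7° V = -116.7 - j23.32 V.
Step 5 — Ohm's law: I = V / Z_total = (-116.7 - j23.32) / (0.03999 + j0.7391) = -39.97 + j155.7 A.
Step 6 — Convert to polar: |I| = 160.8 A, ∠I = 104.4°.

I = 160.8∠104.4° A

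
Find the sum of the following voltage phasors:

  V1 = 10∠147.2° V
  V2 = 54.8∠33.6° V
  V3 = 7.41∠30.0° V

Step 1 — Convert each phasor to rectangular form:
  V1 = 10·(cos(147.2°) + j·sin(147.2°)) = -8.406 + j5.417 V
  V2 = 54.8·(cos(33.6°) + j·sin(33.6°)) = 45.64 + j30.33 V
  V3 = 7.41·(cos(30.0°) + j·sin(30.0°)) = 6.417 + j3.705 V
Step 2 — Sum components: V_total = 43.66 + j39.45 V.
Step 3 — Convert to polar: |V_total| = 58.84 V, ∠V_total = 42.1°.

V_total = 58.84∠42.1° V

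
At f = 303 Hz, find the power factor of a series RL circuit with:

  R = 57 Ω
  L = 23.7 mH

Step 1 — Angular frequency: ω = 2π·f = 2π·303 = 1904 rad/s.
Step 2 — Component impedances:
  R: Z = R = 57 Ω
  L: Z = jωL = j·1904·0.0237 = 0 + j45.12 Ω
Step 3 — Series combination: Z_total = R + L = 57 + j45.12 Ω = 72.7∠38.4° Ω.
Step 4 — Power factor: PF = cos(φ) = Re(Z)/|Z| = 57/72.697 = 0.7841.
Step 5 — Type: Im(Z) = 45.12 ⇒ lagging (phase φ = 38.4°).

PF = 0.7841 (lagging, φ = 38.4°)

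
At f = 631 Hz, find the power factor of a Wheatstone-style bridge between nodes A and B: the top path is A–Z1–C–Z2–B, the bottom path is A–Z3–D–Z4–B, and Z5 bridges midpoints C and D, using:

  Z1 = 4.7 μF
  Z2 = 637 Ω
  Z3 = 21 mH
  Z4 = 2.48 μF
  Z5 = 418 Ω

Step 1 — Angular frequency: ω = 2π·f = 2π·631 = 3965 rad/s.
Step 2 — Component impedances:
  Z1: Z = 1/(jωC) = -j/(ω·C) = 0 - j53.67 Ω
  Z2: Z = R = 637 Ω
  Z3: Z = jωL = j·3965·0.021 = 0 + j83.26 Ω
  Z4: Z = 1/(jωC) = -j/(ω·C) = 0 - j101.7 Ω
  Z5: Z = R = 418 Ω
Step 3 — Bridge requires nodal analysis (the Z5 bridge couples midpoints C and D, so the two paths cannot be reduced to a simple series/parallel combination). Setting node B to ground and injecting 1 A at node A, the 3-node admittance system at A, C, D solves to V_A = Z_AB = 16.96 - j19.22 Ω = 25.63∠-48.6° Ω.
Step 4 — Power factor: PF = cos(φ) = Re(Z)/|Z| = 16.96/25.63 = 0.6617.
Step 5 — Type: Im(Z) = -19.22 ⇒ leading (phase φ = -48.6°).

PF = 0.6617 (leading, φ = -48.6°)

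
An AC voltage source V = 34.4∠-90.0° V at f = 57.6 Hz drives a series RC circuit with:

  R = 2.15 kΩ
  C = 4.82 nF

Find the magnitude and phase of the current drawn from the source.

Step 1 — Angular frequency: ω = 2π·f = 2π·57.6 = 361.9 rad/s.
Step 2 — Component impedances:
  R: Z = R = 2150 Ω
  C: Z = 1/(jωC) = -j/(ω·C) = 0 - j5.733e+05 Ω
Step 3 — Series combination: Z_total = R + C = 2150 - j5.733e+05 Ω = 5.733e+05∠-89.8° Ω.
Step 4 — Source phasor: V = 34.4∠-90.0° V = 0 - j34.4 V.
Step 5 — Ohm's law: I = V / Z_total = (0 - j34.4) / (2150 - j5.733e+05) = 6.001e-05 - j2.251e-07 A.
Step 6 — Convert to polar: |I| = 6.001e-05 A, ∠I = -0.2°.

I = 6.001e-05∠-0.2° A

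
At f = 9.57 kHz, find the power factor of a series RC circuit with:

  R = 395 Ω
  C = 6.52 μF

Step 1 — Angular frequency: ω = 2π·f = 2π·9570 = 6.013e+04 rad/s.
Step 2 — Component impedances:
  R: Z = R = 395 Ω
  C: Z = 1/(jωC) = -j/(ω·C) = 0 - j2.551 Ω
Step 3 — Series combination: Z_total = R + C = 395 - j2.551 Ω = 395∠-0.4° Ω.
Step 4 — Power factor: PF = cos(φ) = Re(Z)/|Z| = 395/395 = 1.
Step 5 — Type: Im(Z) = -2.551 ⇒ leading (phase φ = -0.4°).

PF = 1 (leading, φ = -0.4°)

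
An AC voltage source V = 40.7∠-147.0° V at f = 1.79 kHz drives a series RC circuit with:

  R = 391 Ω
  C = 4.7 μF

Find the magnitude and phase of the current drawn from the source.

Step 1 — Angular frequency: ω = 2π·f = 2π·1790 = 1.125e+04 rad/s.
Step 2 — Component impedances:
  R: Z = R = 391 Ω
  C: Z = 1/(jωC) = -j/(ω·C) = 0 - j18.92 Ω
Step 3 — Series combination: Z_total = R + C = 391 - j18.92 Ω = 391.5∠-2.8° Ω.
Step 4 — Source phasor: V = 40.7∠-147.0° V = -34.13 - j22.17 V.
Step 5 — Ohm's law: I = V / Z_total = (-34.13 - j22.17) / (391 - j18.92) = -0.08436 - j0.06077 A.
Step 6 — Convert to polar: |I| = 0.104 A, ∠I = -144.2°.

I = 0.104∠-144.2° A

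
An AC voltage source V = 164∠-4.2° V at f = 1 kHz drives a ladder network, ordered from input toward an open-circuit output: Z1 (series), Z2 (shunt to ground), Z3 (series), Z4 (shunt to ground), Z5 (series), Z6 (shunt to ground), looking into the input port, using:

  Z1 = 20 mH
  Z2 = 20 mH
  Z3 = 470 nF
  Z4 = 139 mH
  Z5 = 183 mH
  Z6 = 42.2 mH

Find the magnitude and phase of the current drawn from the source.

Step 1 — Angular frequency: ω = 2π·f = 2π·1000 = 6283 rad/s.
Step 2 — Component impedances:
  Z1: Z = jωL = j·6283·0.02 = 0 + j125.7 Ω
  Z2: Z = jωL = j·6283·0.02 = 0 + j125.7 Ω
  Z3: Z = 1/(jωC) = -j/(ω·C) = 0 - j338.6 Ω
  Z4: Z = jωL = j·6283·0.139 = 0 + j873.4 Ω
  Z5: Z = jωL = j·6283·0.183 = 0 + j1150 Ω
  Z6: Z = jωL = j·6283·0.0422 = 0 + j265.2 Ω
Step 3 — Ladder network (open output): work backward from the far end, alternating series and parallel combinations. Z_in = 0 + j203 Ω = 203∠90.0° Ω.
Step 4 — Source phasor: V = 164∠-4.2° V = 163.6 - j12.01 V.
Step 5 — Ohm's law: I = V / Z_total = (163.6 - j12.01) / (0 + j203) = -0.05915 - j0.8055 A.
Step 6 — Convert to polar: |I| = 0.8077 A, ∠I = -94.2°.

I = 0.8077∠-94.2° A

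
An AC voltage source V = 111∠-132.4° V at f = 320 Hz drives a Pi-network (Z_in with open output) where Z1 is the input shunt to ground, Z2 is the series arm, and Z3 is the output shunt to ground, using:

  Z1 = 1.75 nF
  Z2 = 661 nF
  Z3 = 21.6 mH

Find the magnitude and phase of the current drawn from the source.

Step 1 — Angular frequency: ω = 2π·f = 2π·320 = 2011 rad/s.
Step 2 — Component impedances:
  Z1: Z = 1/(jωC) = -j/(ω·C) = 0 - j2.842e+05 Ω
  Z2: Z = 1/(jωC) = -j/(ω·C) = 0 - j752.4 Ω
  Z3: Z = jωL = j·2011·0.0216 = 0 + j43.43 Ω
Step 3 — With open output, the series arm Z2 and the output shunt Z3 appear in series to ground: Z2 + Z3 = 0 - j709 Ω.
Step 4 — Parallel with input shunt Z1: Z_in = Z1 || (Z2 + Z3) = 0 - j707.2 Ω = 707.2∠-90.0° Ω.
Step 5 — Source phasor: V = 111∠-132.4° V = -74.85 - j81.97 V.
Step 6 — Ohm's law: I = V / Z_total = (-74.85 - j81.97) / (0 - j707.2) = 0.1159 - j0.1058 A.
Step 7 — Convert to polar: |I| = 0.1569 A, ∠I = -42.4°.

I = 0.1569∠-42.4° A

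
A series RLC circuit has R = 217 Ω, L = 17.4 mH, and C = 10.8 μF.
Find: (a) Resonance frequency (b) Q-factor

Step 1 — Resonance condition Im(Z)=0 gives ω₀ = 1/√(LC).
Step 2 — ω₀ = 1/√(0.0174·1.08e-05) = 2307 rad/s.
Step 3 — f₀ = ω₀/(2π) = 367.1 Hz.
Step 4 — Series Q: Q = ω₀L/R = 2307·0.0174/217 = 0.185.

(a) f₀ = 367.1 Hz  (b) Q = 0.185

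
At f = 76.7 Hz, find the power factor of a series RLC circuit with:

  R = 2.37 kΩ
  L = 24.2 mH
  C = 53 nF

Step 1 — Angular frequency: ω = 2π·f = 2π·76.7 = 481.9 rad/s.
Step 2 — Component impedances:
  R: Z = R = 2370 Ω
  L: Z = jωL = j·481.9·0.0242 = 0 + j11.66 Ω
  C: Z = 1/(jωC) = -j/(ω·C) = 0 - j3.915e+04 Ω
Step 3 — Series combination: Z_total = R + L + C = 2370 - j3.914e+04 Ω = 3.921e+04∠-86.5° Ω.
Step 4 — Power factor: PF = cos(φ) = Re(Z)/|Z| = 2370/3.921e+04 = 0.06044.
Step 5 — Type: Im(Z) = -3.914e+04 ⇒ leading (phase φ = -86.5°).

PF = 0.06044 (leading, φ = -86.5°)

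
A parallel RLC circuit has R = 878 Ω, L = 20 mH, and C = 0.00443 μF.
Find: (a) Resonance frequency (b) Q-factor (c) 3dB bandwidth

Step 1 — Resonance: ω₀ = 1/√(LC) = 1/√(0.02·4.43e-09) = 1.062e+05 rad/s.
Step 2 — f₀ = ω₀/(2π) = 1.691e+04 Hz.
Step 3 — Parallel Q: Q = R/(ω₀L) = 878/(1.062e+05·0.02) = 0.4132.
Step 4 — Bandwidth: Δω = ω₀/Q = 2.571e+05 rad/s; BW = Δω/(2π) = 4.092e+04 Hz.

(a) f₀ = 1.691e+04 Hz  (b) Q = 0.4132  (c) BW = 4.092e+04 Hz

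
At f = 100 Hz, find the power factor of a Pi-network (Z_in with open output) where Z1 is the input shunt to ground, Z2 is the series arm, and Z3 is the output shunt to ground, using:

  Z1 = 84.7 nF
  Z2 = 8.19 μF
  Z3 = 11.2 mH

Step 1 — Angular frequency: ω = 2π·f = 2π·100 = 628.3 rad/s.
Step 2 — Component impedances:
  Z1: Z = 1/(jωC) = -j/(ω·C) = 0 - j1.879e+04 Ω
  Z2: Z = 1/(jωC) = -j/(ω·C) = 0 - j194.3 Ω
  Z3: Z = jωL = j·628.3·0.0112 = 0 + j7.037 Ω
Step 3 — With open output, the series arm Z2 and the output shunt Z3 appear in series to ground: Z2 + Z3 = 0 - j187.3 Ω.
Step 4 — Parallel with input shunt Z1: Z_in = Z1 || (Z2 + Z3) = 0 - j185.4 Ω = 185.4∠-90.0° Ω.
Step 5 — Power factor: PF = cos(φ) = Re(Z)/|Z| = 0/185.4 = 0.
Step 6 — Type: Im(Z) = -185.4 ⇒ leading (phase φ = -90.0°).

PF = 0 (leading, φ = -90.0°)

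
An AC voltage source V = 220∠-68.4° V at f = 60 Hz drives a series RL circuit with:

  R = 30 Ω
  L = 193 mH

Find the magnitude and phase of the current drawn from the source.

Step 1 — Angular frequency: ω = 2π·f = 2π·60 = 377 rad/s.
Step 2 — Component impedances:
  R: Z = R = 30 Ω
  L: Z = jωL = j·377·0.193 = 0 + j72.76 Ω
Step 3 — Series combination: Z_total = R + L = 30 + j72.76 Ω = 78.7∠67.6° Ω.
Step 4 — Source phasor: V = 220∠-68.4° V = 80.99 - j204.6 V.
Step 5 — Ohm's law: I = V / Z_total = (80.99 - j204.6) / (30 + j72.76) = -2.011 - j1.942 A.
Step 6 — Convert to polar: |I| = 2.795 A, ∠I = -136.0°.

I = 2.795∠-136.0° A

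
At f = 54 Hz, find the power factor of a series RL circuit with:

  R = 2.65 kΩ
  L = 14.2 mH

Step 1 — Angular frequency: ω = 2π·f = 2π·54 = 339.3 rad/s.
Step 2 — Component impedances:
  R: Z = R = 2650 Ω
  L: Z = jωL = j·339.3·0.0142 = 0 + j4.818 Ω
Step 3 — Series combination: Z_total = R + L = 2650 + j4.818 Ω = 2650∠0.1° Ω.
Step 4 — Power factor: PF = cos(φ) = Re(Z)/|Z| = 2650/2650 = 1.
Step 5 — Type: Im(Z) = 4.818 ⇒ lagging (phase φ = 0.1°).

PF = 1 (lagging, φ = 0.1°)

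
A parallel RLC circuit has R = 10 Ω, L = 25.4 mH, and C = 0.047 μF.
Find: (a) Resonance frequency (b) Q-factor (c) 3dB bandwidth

Step 1 — Resonance: ω₀ = 1/√(LC) = 1/√(0.0254·4.7e-08) = 2.894e+04 rad/s.
Step 2 — f₀ = ω₀/(2π) = 4606 Hz.
Step 3 — Parallel Q: Q = R/(ω₀L) = 10/(2.894e+04·0.0254) = 0.0136.
Step 4 — Bandwidth: Δω = ω₀/Q = 2.128e+06 rad/s; BW = Δω/(2π) = 3.386e+05 Hz.

(a) f₀ = 4606 Hz  (b) Q = 0.0136  (c) BW = 3.386e+05 Hz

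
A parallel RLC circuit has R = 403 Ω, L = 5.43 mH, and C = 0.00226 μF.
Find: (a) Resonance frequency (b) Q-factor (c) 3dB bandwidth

Step 1 — Resonance: ω₀ = 1/√(LC) = 1/√(0.00543·2.26e-09) = 2.855e+05 rad/s.
Step 2 — f₀ = ω₀/(2π) = 4.543e+04 Hz.
Step 3 — Parallel Q: Q = R/(ω₀L) = 403/(2.855e+05·0.00543) = 0.26.
Step 4 — Bandwidth: Δω = ω₀/Q = 1.098e+06 rad/s; BW = Δω/(2π) = 1.747e+05 Hz.

(a) f₀ = 4.543e+04 Hz  (b) Q = 0.26  (c) BW = 1.747e+05 Hz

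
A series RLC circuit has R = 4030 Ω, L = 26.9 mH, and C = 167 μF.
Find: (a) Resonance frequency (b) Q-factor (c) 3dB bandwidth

Step 1 — Resonance condition Im(Z)=0 gives ω₀ = 1/√(LC).
Step 2 — ω₀ = 1/√(0.0269·0.000167) = 471.8 rad/s.
Step 3 — f₀ = ω₀/(2π) = 75.09 Hz.
Step 4 — Series Q: Q = ω₀L/R = 471.8·0.0269/4030 = 0.003149.
Step 5 — 3dB bandwidth: Δω = ω₀/Q = 1.498e+05 rad/s; BW = Δω/(2π) = 2.384e+04 Hz.

(a) f₀ = 75.09 Hz  (b) Q = 0.003149  (c) BW = 2.384e+04 Hz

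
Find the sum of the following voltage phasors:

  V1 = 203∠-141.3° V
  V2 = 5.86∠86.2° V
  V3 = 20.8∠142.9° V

Step 1 — Convert each phasor to rectangular form:
  V1 = 203·(cos(-141.3°) + j·sin(-141.3°)) = -158.4 - j126.9 V
  V2 = 5.86·(cos(86.2°) + j·sin(86.2°)) = 0.3884 + j5.847 V
  V3 = 20.8·(cos(142.9°) + j·sin(142.9°)) = -16.59 + j12.55 V
Step 2 — Sum components: V_total = -174.6 - j108.5 V.
Step 3 — Convert to polar: |V_total| = 205.6 V, ∠V_total = -148.1°.

V_total = 205.6∠-148.1° V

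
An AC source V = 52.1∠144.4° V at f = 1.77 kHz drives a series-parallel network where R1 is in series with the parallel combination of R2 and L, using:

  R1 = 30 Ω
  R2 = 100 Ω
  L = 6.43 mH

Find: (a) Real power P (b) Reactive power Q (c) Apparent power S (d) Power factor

Step 1 — Angular frequency: ω = 2π·f = 2π·1770 = 1.112e+04 rad/s.
Step 2 — Component impedances:
  R1: Z = R = 30 Ω
  R2: Z = R = 100 Ω
  L: Z = jωL = j·1.112e+04·0.00643 = 0 + j71.51 Ω
Step 3 — Parallel branch: R2 || L = 1/(1/R2 + 1/L) = 33.83 + j47.31 Ω.
Step 4 — Series with R1: Z_total = R1 + (R2 || L) = 63.83 + j47.31 Ω = 79.46∠36.5° Ω.
Step 5 — Source phasor: V = 52.1∠144.4° V = -42.36 + j30.33 V.
Step 6 — Current: I = V / Z = -0.201 + j0.6241 A = 0.6557∠107.9° A.
Step 7 — Complex power: S = V·I* = 27.44 + j20.34 VA.
Step 8 — Real power: P = Re(S) = 27.44 W.
Step 9 — Reactive power: Q = Im(S) = 20.34 VAR.
Step 10 — Apparent power: |S| = 34.16 VA.
Step 11 — Power factor: PF = P/|S| = 0.8034 (lagging).

(a) P = 27.44 W  (b) Q = 20.34 VAR  (c) S = 34.16 VA  (d) PF = 0.8034 (lagging)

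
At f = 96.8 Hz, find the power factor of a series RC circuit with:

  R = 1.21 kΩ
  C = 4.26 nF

Step 1 — Angular frequency: ω = 2π·f = 2π·96.8 = 608.2 rad/s.
Step 2 — Component impedances:
  R: Z = R = 1210 Ω
  C: Z = 1/(jωC) = -j/(ω·C) = 0 - j3.86e+05 Ω
Step 3 — Series combination: Z_total = R + C = 1210 - j3.86e+05 Ω = 3.86e+05∠-89.8° Ω.
Step 4 — Power factor: PF = cos(φ) = Re(Z)/|Z| = 1210/3.86e+05 = 0.003135.
Step 5 — Type: Im(Z) = -3.86e+05 ⇒ leading (phase φ = -89.8°).

PF = 0.003135 (leading, φ = -89.8°)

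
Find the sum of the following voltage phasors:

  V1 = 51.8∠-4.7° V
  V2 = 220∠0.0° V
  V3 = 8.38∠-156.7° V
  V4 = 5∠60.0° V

Step 1 — Convert each phasor to rectangular form:
  V1 = 51.8·(cos(-4.7°) + j·sin(-4.7°)) = 51.63 - j4.244 V
  V2 = 220·(cos(0.0°) + j·sin(0.0°)) = 220 V
  V3 = 8.38·(cos(-156.7°) + j·sin(-156.7°)) = -7.697 - j3.315 V
  V4 = 5·(cos(60.0°) + j·sin(60.0°)) = 2.5 + j4.33 V
Step 2 — Sum components: V_total = 266.4 - j3.229 V.
Step 3 — Convert to polar: |V_total| = 266.4 V, ∠V_total = -0.7°.

V_total = 266.4∠-0.7° V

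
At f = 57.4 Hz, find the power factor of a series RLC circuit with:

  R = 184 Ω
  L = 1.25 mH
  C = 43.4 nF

Step 1 — Angular frequency: ω = 2π·f = 2π·57.4 = 360.7 rad/s.
Step 2 — Component impedances:
  R: Z = R = 184 Ω
  L: Z = jωL = j·360.7·0.00125 = 0 + j0.4508 Ω
  C: Z = 1/(jωC) = -j/(ω·C) = 0 - j6.389e+04 Ω
Step 3 — Series combination: Z_total = R + L + C = 184 - j6.389e+04 Ω = 6.389e+04∠-89.8° Ω.
Step 4 — Power factor: PF = cos(φ) = Re(Z)/|Z| = 184/6.389e+04 = 0.00288.
Step 5 — Type: Im(Z) = -6.389e+04 ⇒ leading (phase φ = -89.8°).

PF = 0.00288 (leading, φ = -89.8°)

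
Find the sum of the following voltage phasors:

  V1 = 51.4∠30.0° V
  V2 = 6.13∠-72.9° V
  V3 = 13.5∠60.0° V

Step 1 — Convert each phasor to rectangular form:
  V1 = 51.4·(cos(30.0°) + j·sin(30.0°)) = 44.51 + j25.7 V
  V2 = 6.13·(cos(-72.9°) + j·sin(-72.9°)) = 1.802 - j5.859 V
  V3 = 13.5·(cos(60.0°) + j·sin(60.0°)) = 6.75 + j11.69 V
Step 2 — Sum components: V_total = 53.07 + j31.53 V.
Step 3 — Convert to polar: |V_total| = 61.73 V, ∠V_total = 30.7°.

V_total = 61.73∠30.7° V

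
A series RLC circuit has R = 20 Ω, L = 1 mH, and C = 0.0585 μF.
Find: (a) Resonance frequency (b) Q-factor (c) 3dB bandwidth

Step 1 — Resonance: ω₀ = 1/√(LC) = 1/√(0.001·5.85e-08) = 1.307e+05 rad/s.
Step 2 — f₀ = ω₀/(2π) = 2.081e+04 Hz.
Step 3 — Series Q: Q = ω₀L/R = 1.307e+05·0.001/20 = 6.537.
Step 4 — Bandwidth: Δω = ω₀/Q = 2e+04 rad/s; BW = Δω/(2π) = 3183 Hz.

(a) f₀ = 2.081e+04 Hz  (b) Q = 6.537  (c) BW = 3183 Hz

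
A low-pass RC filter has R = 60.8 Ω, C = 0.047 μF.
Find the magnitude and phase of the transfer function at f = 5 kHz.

Step 1 — Angular frequency: ω = 2π·5000 = 3.142e+04 rad/s.
Step 2 — Transfer function: H(jω) = 1/(1 + jωRC).
Step 3 — Denominator: 1 + jωRC = 1 + j·3.142e+04·60.8·4.7e-08 = 1 + j0.08977.
Step 4 — H = 0.992 - j0.08906.
Step 5 — Magnitude: |H| = 0.996 (-0.0 dB); phase: φ = -5.1°.

|H| = 0.996 (-0.0 dB), φ = -5.1°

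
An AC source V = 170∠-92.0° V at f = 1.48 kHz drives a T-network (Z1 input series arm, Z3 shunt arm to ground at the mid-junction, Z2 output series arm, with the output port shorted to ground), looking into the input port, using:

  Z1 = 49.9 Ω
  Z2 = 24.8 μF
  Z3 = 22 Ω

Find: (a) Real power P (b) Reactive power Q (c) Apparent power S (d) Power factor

Step 1 — Angular frequency: ω = 2π·f = 2π·1480 = 9299 rad/s.
Step 2 — Component impedances:
  Z1: Z = R = 49.9 Ω
  Z2: Z = 1/(jωC) = -j/(ω·C) = 0 - j4.336 Ω
  Z3: Z = R = 22 Ω
Step 3 — With the output port shorted to ground, the output series arm Z2 runs from the junction to ground; the shunt arm Z3 also runs from the junction to ground. They appear in parallel: Z3 || Z2 = 0.8227 - j4.174 Ω.
Step 4 — Series with input arm Z1: Z_in = Z1 + (Z3 || Z2) = 50.72 - j4.174 Ω = 50.89∠-4.7° Ω.
Step 5 — Source phasor: V = 170∠-92.0° V = -5.933 - j169.9 V.
Step 6 — Current: I = V / Z = 0.1576 - j3.337 A = 3.34∠-87.3° A.
Step 7 — Complex power: S = V·I* = 565.9 - j46.57 VA.
Step 8 — Real power: P = Re(S) = 565.9 W.
Step 9 — Reactive power: Q = Im(S) = -46.57 VAR.
Step 10 — Apparent power: |S| = 567.8 VA.
Step 11 — Power factor: PF = P/|S| = 0.9966 (leading).

(a) P = 565.9 W  (b) Q = -46.57 VAR  (c) S = 567.8 VA  (d) PF = 0.9966 (leading)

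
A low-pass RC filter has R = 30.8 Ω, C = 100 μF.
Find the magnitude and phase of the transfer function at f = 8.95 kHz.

Step 1 — Angular frequency: ω = 2π·8950 = 5.623e+04 rad/s.
Step 2 — Transfer function: H(jω) = 1/(1 + jωRC).
Step 3 — Denominator: 1 + jωRC = 1 + j·5.623e+04·30.8·0.0001 = 1 + j173.2.
Step 4 — H = 3.333e-05 - j0.005773.
Step 5 — Magnitude: |H| = 0.005773 (-44.8 dB); phase: φ = -89.7°.

|H| = 0.005773 (-44.8 dB), φ = -89.7°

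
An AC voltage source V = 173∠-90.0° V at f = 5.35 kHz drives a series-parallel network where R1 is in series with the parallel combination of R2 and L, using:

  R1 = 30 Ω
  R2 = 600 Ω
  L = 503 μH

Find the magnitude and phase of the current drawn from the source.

Step 1 — Angular frequency: ω = 2π·f = 2π·5350 = 3.362e+04 rad/s.
Step 2 — Component impedances:
  R1: Z = R = 30 Ω
  R2: Z = R = 600 Ω
  L: Z = jωL = j·3.362e+04·0.000503 = 0 + j16.91 Ω
Step 3 — Parallel branch: R2 || L = 1/(1/R2 + 1/L) = 0.4761 + j16.89 Ω.
Step 4 — Series with R1: Z_total = R1 + (R2 || L) = 30.48 + j16.89 Ω = 34.85∠29.0° Ω.
Step 5 — Source phasor: V = 173∠-90.0° V = 0 - j173 V.
Step 6 — Ohm's law: I = V / Z_total = (0 - j173) / (30.48 + j16.89) = -2.407 - j4.342 A.
Step 7 — Convert to polar: |I| = 4.965 A, ∠I = -119.0°.

I = 4.965∠-119.0° A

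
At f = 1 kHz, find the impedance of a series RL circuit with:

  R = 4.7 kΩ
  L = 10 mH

Step 1 — Angular frequency: ω = 2π·f = 2π·1000 = 6283 rad/s.
Step 2 — Component impedances:
  R: Z = R = 4700 Ω
  L: Z = jωL = j·6283·0.01 = 0 + j62.83 Ω
Step 3 — Series combination: Z_total = R + L = 4700 + j62.83 Ω = 4700∠0.8° Ω.

Z = 4700 + j62.83 Ω = 4700∠0.8° Ω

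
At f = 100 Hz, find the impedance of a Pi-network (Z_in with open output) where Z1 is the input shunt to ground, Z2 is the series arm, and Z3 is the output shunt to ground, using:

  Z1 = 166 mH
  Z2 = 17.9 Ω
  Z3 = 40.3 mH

Step 1 — Angular frequency: ω = 2π·f = 2π·100 = 628.3 rad/s.
Step 2 — Component impedances:
  Z1: Z = jωL = j·628.3·0.166 = 0 + j104.3 Ω
  Z2: Z = R = 17.9 Ω
  Z3: Z = jωL = j·628.3·0.0403 = 0 + j25.32 Ω
Step 3 — With open output, the series arm Z2 and the output shunt Z3 appear in series to ground: Z2 + Z3 = 17.9 + j25.32 Ω.
Step 4 — Parallel with input shunt Z1: Z_in = Z1 || (Z2 + Z3) = 11.37 + j21.95 Ω = 24.72∠62.6° Ω.

Z = 11.37 + j21.95 Ω = 24.72∠62.6° Ω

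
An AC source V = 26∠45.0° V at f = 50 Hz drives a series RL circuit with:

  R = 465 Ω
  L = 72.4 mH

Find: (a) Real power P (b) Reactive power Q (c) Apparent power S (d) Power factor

Step 1 — Angular frequency: ω = 2π·f = 2π·50 = 314.2 rad/s.
Step 2 — Component impedances:
  R: Z = R = 465 Ω
  L: Z = jωL = j·314.2·0.0724 = 0 + j22.75 Ω
Step 3 — Series combination: Z_total = R + L = 465 + j22.75 Ω = 465.6∠2.8° Ω.
Step 4 — Source phasor: V = 26∠45.0° V = 18.38 + j18.38 V.
Step 5 — Current: I = V / Z = 0.04137 + j0.03751 A = 0.05585∠42.2° A.
Step 6 — Complex power: S = V·I* = 1.45 + j0.07094 VA.
Step 7 — Real power: P = Re(S) = 1.45 W.
Step 8 — Reactive power: Q = Im(S) = 0.07094 VAR.
Step 9 — Apparent power: |S| = 1.452 VA.
Step 10 — Power factor: PF = P/|S| = 0.9988 (lagging).

(a) P = 1.45 W  (b) Q = 0.07094 VAR  (c) S = 1.452 VA  (d) PF = 0.9988 (lagging)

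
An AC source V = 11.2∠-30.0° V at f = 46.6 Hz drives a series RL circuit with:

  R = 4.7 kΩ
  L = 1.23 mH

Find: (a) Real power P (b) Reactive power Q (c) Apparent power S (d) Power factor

Step 1 — Angular frequency: ω = 2π·f = 2π·46.6 = 292.8 rad/s.
Step 2 — Component impedances:
  R: Z = R = 4700 Ω
  L: Z = jωL = j·292.8·0.00123 = 0 + j0.3601 Ω
Step 3 — Series combination: Z_total = R + L = 4700 + j0.3601 Ω = 4700∠0.0° Ω.
Step 4 — Source phasor: V = 11.2∠-30.0° V = 9.699 - j5.6 V.
Step 5 — Current: I = V / Z = 0.002064 - j0.001192 A = 0.002383∠-30.0° A.
Step 6 — Complex power: S = V·I* = 0.02669 + j2.045e-06 VA.
Step 7 — Real power: P = Re(S) = 0.02669 W.
Step 8 — Reactive power: Q = Im(S) = 2.045e-06 VAR.
Step 9 — Apparent power: |S| = 0.02669 VA.
Step 10 — Power factor: PF = P/|S| = 1 (lagging).

(a) P = 0.02669 W  (b) Q = 2.045e-06 VAR  (c) S = 0.02669 VA  (d) PF = 1 (lagging)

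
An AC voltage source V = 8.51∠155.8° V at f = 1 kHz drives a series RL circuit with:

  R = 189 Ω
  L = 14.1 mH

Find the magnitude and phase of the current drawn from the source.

Step 1 — Angular frequency: ω = 2π·f = 2π·1000 = 6283 rad/s.
Step 2 — Component impedances:
  R: Z = R = 189 Ω
  L: Z = jωL = j·6283·0.0141 = 0 + j88.59 Ω
Step 3 — Series combination: Z_total = R + L = 189 + j88.59 Ω = 208.7∠25.1° Ω.
Step 4 — Source phasor: V = 8.51∠155.8° V = -7.762 + j3.488 V.
Step 5 — Ohm's law: I = V / Z_total = (-7.762 + j3.488) / (189 + j88.59) = -0.02658 + j0.03092 A.
Step 6 — Convert to polar: |I| = 0.04077 A, ∠I = 130.7°.

I = 0.04077∠130.7° A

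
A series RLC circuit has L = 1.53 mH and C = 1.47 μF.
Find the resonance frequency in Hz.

Step 1 — Resonance condition Im(Z)=0 gives ω₀ = 1/√(LC).
Step 2 — ω₀ = 1/√(0.00153·1.47e-06) = 2.109e+04 rad/s.
Step 3 — f₀ = ω₀/(2π) = 3356 Hz.

f₀ = 3356 Hz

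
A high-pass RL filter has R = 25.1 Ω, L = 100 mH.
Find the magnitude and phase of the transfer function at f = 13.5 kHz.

Step 1 — Angular frequency: ω = 2π·1.35e+04 = 8.482e+04 rad/s.
Step 2 — Transfer function: H(jω) = jωL/(R + jωL).
Step 3 — Numerator jωL = j·8482; denominator R + jωL = 25.1 + j8482.
Step 4 — H = 1 + j0.002959.
Step 5 — Magnitude: |H| = 1 (-0.0 dB); phase: φ = 0.2°.

|H| = 1 (-0.0 dB), φ = 0.2°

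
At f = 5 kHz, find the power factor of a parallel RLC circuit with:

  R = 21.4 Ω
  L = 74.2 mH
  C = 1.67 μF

Step 1 — Angular frequency: ω = 2π·f = 2π·5000 = 3.142e+04 rad/s.
Step 2 — Component impedances:
  R: Z = R = 21.4 Ω
  L: Z = jωL = j·3.142e+04·0.0742 = 0 + j2331 Ω
  C: Z = 1/(jωC) = -j/(ω·C) = 0 - j19.06 Ω
Step 3 — Parallel combination: 1/Z_total = 1/R + 1/L + 1/C; Z_total = 9.553 - j10.64 Ω = 14.3∠-48.1° Ω.
Step 4 — Power factor: PF = cos(φ) = Re(Z)/|Z| = 9.5535/14.298 = 0.6682.
Step 5 — Type: Im(Z) = -10.64 ⇒ leading (phase φ = -48.1°).

PF = 0.6682 (leading, φ = -48.1°)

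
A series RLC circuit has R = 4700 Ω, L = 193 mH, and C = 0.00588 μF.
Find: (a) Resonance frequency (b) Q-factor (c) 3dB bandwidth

Step 1 — Resonance condition Im(Z)=0 gives ω₀ = 1/√(LC).
Step 2 — ω₀ = 1/√(0.193·5.88e-09) = 2.968e+04 rad/s.
Step 3 — f₀ = ω₀/(2π) = 4724 Hz.
Step 4 — Series Q: Q = ω₀L/R = 2.968e+04·0.193/4700 = 1.219.
Step 5 — 3dB bandwidth: Δω = ω₀/Q = 2.435e+04 rad/s; BW = Δω/(2π) = 3876 Hz.

(a) f₀ = 4724 Hz  (b) Q = 1.219  (c) BW = 3876 Hz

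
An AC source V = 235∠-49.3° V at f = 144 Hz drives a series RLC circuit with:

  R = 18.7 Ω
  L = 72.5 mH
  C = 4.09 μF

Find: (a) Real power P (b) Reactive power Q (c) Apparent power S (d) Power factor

Step 1 — Angular frequency: ω = 2π·f = 2π·144 = 904.8 rad/s.
Step 2 — Component impedances:
  R: Z = R = 18.7 Ω
  L: Z = jωL = j·904.8·0.0725 = 0 + j65.6 Ω
  C: Z = 1/(jωC) = -j/(ω·C) = 0 - j270.2 Ω
Step 3 — Series combination: Z_total = R + L + C = 18.7 - j204.6 Ω = 205.5∠-84.8° Ω.
Step 4 — Source phasor: V = 235∠-49.3° V = 153.2 - j178.2 V.
Step 5 — Current: I = V / Z = 0.9313 + j0.6638 A = 1.144∠35.5° A.
Step 6 — Complex power: S = V·I* = 24.46 - j267.6 VA.
Step 7 — Real power: P = Re(S) = 24.46 W.
Step 8 — Reactive power: Q = Im(S) = -267.6 VAR.
Step 9 — Apparent power: |S| = 268.8 VA.
Step 10 — Power factor: PF = P/|S| = 0.091 (leading).

(a) P = 24.46 W  (b) Q = -267.6 VAR  (c) S = 268.8 VA  (d) PF = 0.091 (leading)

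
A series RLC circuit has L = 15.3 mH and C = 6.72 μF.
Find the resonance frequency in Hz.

Step 1 — Resonance condition Im(Z)=0 gives ω₀ = 1/√(LC).
Step 2 — ω₀ = 1/√(0.0153·6.72e-06) = 3119 rad/s.
Step 3 — f₀ = ω₀/(2π) = 496.4 Hz.

f₀ = 496.4 Hz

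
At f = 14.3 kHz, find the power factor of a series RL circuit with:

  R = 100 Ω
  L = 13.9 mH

Step 1 — Angular frequency: ω = 2π·f = 2π·1.43e+04 = 8.985e+04 rad/s.
Step 2 — Component impedances:
  R: Z = R = 100 Ω
  L: Z = jωL = j·8.985e+04·0.0139 = 0 + j1249 Ω
Step 3 — Series combination: Z_total = R + L = 100 + j1249 Ω = 1253∠85.4° Ω.
Step 4 — Power factor: PF = cos(φ) = Re(Z)/|Z| = 100/1253 = 0.07981.
Step 5 — Type: Im(Z) = 1249 ⇒ lagging (phase φ = 85.4°).

PF = 0.07981 (lagging, φ = 85.4°)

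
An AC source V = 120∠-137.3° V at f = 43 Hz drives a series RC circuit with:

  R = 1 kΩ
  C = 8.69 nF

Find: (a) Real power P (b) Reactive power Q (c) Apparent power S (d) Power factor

Step 1 — Angular frequency: ω = 2π·f = 2π·43 = 270.2 rad/s.
Step 2 — Component impedances:
  R: Z = R = 1000 Ω
  C: Z = 1/(jωC) = -j/(ω·C) = 0 - j4.259e+05 Ω
Step 3 — Series combination: Z_total = R + C = 1000 - j4.259e+05 Ω = 4.259e+05∠-89.9° Ω.
Step 4 — Source phasor: V = 120∠-137.3° V = -88.19 - j81.38 V.
Step 5 — Current: I = V / Z = 0.0001906 - j0.0002075 A = 0.0002817∠-47.4° A.
Step 6 — Complex power: S = V·I* = 7.938e-05 - j0.03381 VA.
Step 7 — Real power: P = Re(S) = 7.938e-05 W.
Step 8 — Reactive power: Q = Im(S) = -0.03381 VAR.
Step 9 — Apparent power: |S| = 0.03381 VA.
Step 10 — Power factor: PF = P/|S| = 0.002348 (leading).

(a) P = 7.938e-05 W  (b) Q = -0.03381 VAR  (c) S = 0.03381 VA  (d) PF = 0.002348 (leading)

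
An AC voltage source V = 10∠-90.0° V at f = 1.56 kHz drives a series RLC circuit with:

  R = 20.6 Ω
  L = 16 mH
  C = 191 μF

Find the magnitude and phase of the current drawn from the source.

Step 1 — Angular frequency: ω = 2π·f = 2π·1560 = 9802 rad/s.
Step 2 — Component impedances:
  R: Z = R = 20.6 Ω
  L: Z = jωL = j·9802·0.016 = 0 + j156.8 Ω
  C: Z = 1/(jωC) = -j/(ω·C) = 0 - j0.5341 Ω
Step 3 — Series combination: Z_total = R + L + C = 20.6 + j156.3 Ω = 157.6∠82.5° Ω.
Step 4 — Source phasor: V = 10∠-90.0° V = 0 - j10 V.
Step 5 — Ohm's law: I = V / Z_total = (0 - j10) / (20.6 + j156.3) = -0.06289 - j0.008289 A.
Step 6 — Convert to polar: |I| = 0.06343 A, ∠I = -172.5°.

I = 0.06343∠-172.5° A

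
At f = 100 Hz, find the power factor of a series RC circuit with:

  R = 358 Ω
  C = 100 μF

Step 1 — Angular frequency: ω = 2π·f = 2π·100 = 628.3 rad/s.
Step 2 — Component impedances:
  R: Z = R = 358 Ω
  C: Z = 1/(jωC) = -j/(ω·C) = 0 - j15.92 Ω
Step 3 — Series combination: Z_total = R + C = 358 - j15.92 Ω = 358.4∠-2.5° Ω.
Step 4 — Power factor: PF = cos(φ) = Re(Z)/|Z| = 358/358.35 = 0.999.
Step 5 — Type: Im(Z) = -15.92 ⇒ leading (phase φ = -2.5°).

PF = 0.999 (leading, φ = -2.5°)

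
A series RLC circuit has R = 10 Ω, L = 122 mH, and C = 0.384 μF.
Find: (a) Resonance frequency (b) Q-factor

Step 1 — Resonance condition Im(Z)=0 gives ω₀ = 1/√(LC).
Step 2 — ω₀ = 1/√(0.122·3.84e-07) = 4620 rad/s.
Step 3 — f₀ = ω₀/(2π) = 735.3 Hz.
Step 4 — Series Q: Q = ω₀L/R = 4620·0.122/10 = 56.37.

(a) f₀ = 735.3 Hz  (b) Q = 56.37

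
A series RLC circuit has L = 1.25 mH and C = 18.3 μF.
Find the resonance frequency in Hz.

Step 1 — Resonance condition Im(Z)=0 gives ω₀ = 1/√(LC).
Step 2 — ω₀ = 1/√(0.00125·1.83e-05) = 6612 rad/s.
Step 3 — f₀ = ω₀/(2π) = 1052 Hz.

f₀ = 1052 Hz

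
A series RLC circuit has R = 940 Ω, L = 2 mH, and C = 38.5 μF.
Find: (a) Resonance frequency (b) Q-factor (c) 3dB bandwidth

Step 1 — Resonance: ω₀ = 1/√(LC) = 1/√(0.002·3.85e-05) = 3604 rad/s.
Step 2 — f₀ = ω₀/(2π) = 573.6 Hz.
Step 3 — Series Q: Q = ω₀L/R = 3604·0.002/940 = 0.007668.
Step 4 — Bandwidth: Δω = ω₀/Q = 4.7e+05 rad/s; BW = Δω/(2π) = 7.48e+04 Hz.

(a) f₀ = 573.6 Hz  (b) Q = 0.007668  (c) BW = 7.48e+04 Hz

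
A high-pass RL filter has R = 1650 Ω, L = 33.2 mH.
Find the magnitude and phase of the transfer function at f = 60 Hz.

Step 1 — Angular frequency: ω = 2π·60 = 377 rad/s.
Step 2 — Transfer function: H(jω) = jωL/(R + jωL).
Step 3 — Numerator jωL = j·12.52; denominator R + jωL = 1650 + j12.52.
Step 4 — H = 5.754e-05 + j0.007585.
Step 5 — Magnitude: |H| = 0.007585 (-42.4 dB); phase: φ = 89.6°.

|H| = 0.007585 (-42.4 dB), φ = 89.6°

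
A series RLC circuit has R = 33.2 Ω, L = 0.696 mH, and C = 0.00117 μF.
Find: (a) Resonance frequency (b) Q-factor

Step 1 — Resonance condition Im(Z)=0 gives ω₀ = 1/√(LC).
Step 2 — ω₀ = 1/√(0.000696·1.17e-09) = 1.108e+06 rad/s.
Step 3 — f₀ = ω₀/(2π) = 1.764e+05 Hz.
Step 4 — Series Q: Q = ω₀L/R = 1.108e+06·0.000696/33.2 = 23.23.

(a) f₀ = 1.764e+05 Hz  (b) Q = 23.23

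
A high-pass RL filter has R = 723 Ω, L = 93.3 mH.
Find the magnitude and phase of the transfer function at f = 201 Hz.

Step 1 — Angular frequency: ω = 2π·201 = 1263 rad/s.
Step 2 — Transfer function: H(jω) = jωL/(R + jωL).
Step 3 — Numerator jωL = j·117.8; denominator R + jωL = 723 + j117.8.
Step 4 — H = 0.02587 + j0.1588.
Step 5 — Magnitude: |H| = 0.1609 (-15.9 dB); phase: φ = 80.7°.

|H| = 0.1609 (-15.9 dB), φ = 80.7°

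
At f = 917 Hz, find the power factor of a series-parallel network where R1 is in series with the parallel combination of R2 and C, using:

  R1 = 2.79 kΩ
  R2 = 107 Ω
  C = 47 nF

Step 1 — Angular frequency: ω = 2π·f = 2π·917 = 5762 rad/s.
Step 2 — Component impedances:
  R1: Z = R = 2790 Ω
  R2: Z = R = 107 Ω
  C: Z = 1/(jωC) = -j/(ω·C) = 0 - j3693 Ω
Step 3 — Parallel branch: R2 || C = 1/(1/R2 + 1/C) = 106.9 - j3.098 Ω.
Step 4 — Series with R1: Z_total = R1 + (R2 || C) = 2897 - j3.098 Ω = 2897∠-0.1° Ω.
Step 5 — Power factor: PF = cos(φ) = Re(Z)/|Z| = 2897/2897 = 1.
Step 6 — Type: Im(Z) = -3.098 ⇒ leading (phase φ = -0.1°).

PF = 1 (leading, φ = -0.1°)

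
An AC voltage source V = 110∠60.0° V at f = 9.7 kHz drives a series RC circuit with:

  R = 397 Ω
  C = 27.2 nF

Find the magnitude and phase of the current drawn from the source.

Step 1 — Angular frequency: ω = 2π·f = 2π·9700 = 6.095e+04 rad/s.
Step 2 — Component impedances:
  R: Z = R = 397 Ω
  C: Z = 1/(jωC) = -j/(ω·C) = 0 - j603.2 Ω
Step 3 — Series combination: Z_total = R + C = 397 - j603.2 Ω = 722.1∠-56.6° Ω.
Step 4 — Source phasor: V = 110∠60.0° V = 55 + j95.26 V.
Step 5 — Ohm's law: I = V / Z_total = (55 + j95.26) / (397 - j603.2) = -0.06832 + j0.1361 A.
Step 6 — Convert to polar: |I| = 0.1523 A, ∠I = 116.6°.

I = 0.1523∠116.6° A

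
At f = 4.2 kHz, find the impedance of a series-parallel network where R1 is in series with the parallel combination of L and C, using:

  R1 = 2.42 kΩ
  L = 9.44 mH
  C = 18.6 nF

Step 1 — Angular frequency: ω = 2π·f = 2π·4200 = 2.639e+04 rad/s.
Step 2 — Component impedances:
  R1: Z = R = 2420 Ω
  L: Z = jωL = j·2.639e+04·0.00944 = 0 + j249.1 Ω
  C: Z = 1/(jωC) = -j/(ω·C) = 0 - j2037 Ω
Step 3 — Parallel branch: L || C = 1/(1/L + 1/C) = 0 + j283.8 Ω.
Step 4 — Series with R1: Z_total = R1 + (L || C) = 2420 + j283.8 Ω = 2437∠6.7° Ω.

Z = 2420 + j283.8 Ω = 2437∠6.7° Ω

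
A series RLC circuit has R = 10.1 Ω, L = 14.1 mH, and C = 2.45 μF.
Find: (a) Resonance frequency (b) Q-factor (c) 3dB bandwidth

Step 1 — Resonance condition Im(Z)=0 gives ω₀ = 1/√(LC).
Step 2 — ω₀ = 1/√(0.0141·2.45e-06) = 5380 rad/s.
Step 3 — f₀ = ω₀/(2π) = 856.3 Hz.
Step 4 — Series Q: Q = ω₀L/R = 5380·0.0141/10.1 = 7.511.
Step 5 — 3dB bandwidth: Δω = ω₀/Q = 716.3 rad/s; BW = Δω/(2π) = 114 Hz.

(a) f₀ = 856.3 Hz  (b) Q = 7.511  (c) BW = 114 Hz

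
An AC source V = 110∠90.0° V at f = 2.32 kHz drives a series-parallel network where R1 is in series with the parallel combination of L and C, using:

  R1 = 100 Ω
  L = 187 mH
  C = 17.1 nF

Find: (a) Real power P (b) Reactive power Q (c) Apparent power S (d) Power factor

Step 1 — Angular frequency: ω = 2π·f = 2π·2320 = 1.458e+04 rad/s.
Step 2 — Component impedances:
  R1: Z = R = 100 Ω
  L: Z = jωL = j·1.458e+04·0.187 = 0 + j2726 Ω
  C: Z = 1/(jωC) = -j/(ω·C) = 0 - j4012 Ω
Step 3 — Parallel branch: L || C = 1/(1/L + 1/C) = 0 + j8504 Ω.
Step 4 — Series with R1: Z_total = R1 + (L || C) = 100 + j8504 Ω = 8505∠89.3° Ω.
Step 5 — Source phasor: V = 110∠90.0° V = 0 + j110 V.
Step 6 — Current: I = V / Z = 0.01293 + j0.0001521 A = 0.01293∠0.7° A.
Step 7 — Complex power: S = V·I* = 0.01673 + j1.423 VA.
Step 8 — Real power: P = Re(S) = 0.01673 W.
Step 9 — Reactive power: Q = Im(S) = 1.423 VAR.
Step 10 — Apparent power: |S| = 1.423 VA.
Step 11 — Power factor: PF = P/|S| = 0.01176 (lagging).

(a) P = 0.01673 W  (b) Q = 1.423 VAR  (c) S = 1.423 VA  (d) PF = 0.01176 (lagging)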